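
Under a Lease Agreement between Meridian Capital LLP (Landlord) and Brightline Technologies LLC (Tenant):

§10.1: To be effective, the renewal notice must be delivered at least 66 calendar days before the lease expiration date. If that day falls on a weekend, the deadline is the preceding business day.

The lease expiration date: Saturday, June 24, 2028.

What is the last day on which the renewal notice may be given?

June 24, 2028 minus 66 days is April 19, 2028. That is a Wednesday, so no adjustment is needed.

April 19, 2028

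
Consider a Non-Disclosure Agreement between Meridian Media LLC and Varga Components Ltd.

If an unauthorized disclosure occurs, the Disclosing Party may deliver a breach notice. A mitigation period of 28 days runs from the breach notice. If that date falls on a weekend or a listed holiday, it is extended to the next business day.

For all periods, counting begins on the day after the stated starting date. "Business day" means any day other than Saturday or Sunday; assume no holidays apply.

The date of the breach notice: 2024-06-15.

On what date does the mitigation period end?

The last day of the mitigation period: 2024-06-15 + 28 days = 2024-07-13. That falls on a Saturday, so it rolls to the next business day, Monday, 2024-07-15.

2024-07-15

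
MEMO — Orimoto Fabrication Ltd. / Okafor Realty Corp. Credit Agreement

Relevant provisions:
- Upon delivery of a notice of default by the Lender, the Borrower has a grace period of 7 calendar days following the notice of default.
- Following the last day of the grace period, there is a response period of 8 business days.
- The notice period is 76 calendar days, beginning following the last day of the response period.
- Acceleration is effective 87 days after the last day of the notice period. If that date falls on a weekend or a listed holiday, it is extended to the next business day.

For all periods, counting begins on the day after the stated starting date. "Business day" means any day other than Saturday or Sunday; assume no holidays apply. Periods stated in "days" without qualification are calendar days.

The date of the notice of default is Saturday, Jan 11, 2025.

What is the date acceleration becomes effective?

The last day of the grace period: Jan 11, 2025 + 7 days = Jan 18, 2025.
The last day of the response period: counting 8 business days from Saturday, Jan 18, 2025 (Jan 20, Jan 21, Jan 22, Jan 23, Jan 24, Jan 27, Jan 28, Jan 29, skipping weekends) reaches Wednesday, Jan 29, 2025.
The last day of the notice period: Jan 29, 2025 + 76 days = Apr 15, 2025.
The date acceleration becomes effective: 87 calendar days after Apr 15, 2025 is Jul 11, 2025. Jul 11, 2025 is a Friday, so no roll-forward applies.

Jul 11, 2025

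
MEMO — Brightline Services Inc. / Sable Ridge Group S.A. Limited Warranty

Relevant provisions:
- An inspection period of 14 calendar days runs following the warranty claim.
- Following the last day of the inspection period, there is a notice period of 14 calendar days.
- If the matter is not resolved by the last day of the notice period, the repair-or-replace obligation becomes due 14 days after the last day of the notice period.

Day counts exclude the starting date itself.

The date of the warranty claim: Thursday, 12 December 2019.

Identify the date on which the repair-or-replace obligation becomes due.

The last day of the inspection period: 14 calendar days after 12 December 2019 is 26 December 2019.
The last day of the notice period: 26 December 2019 + 14 days = 9 January 2020.
Adding 14 calendar days to 9 January 2020 gives 23 January 2020, which is the date on which the repair-or-replace obligation becomes due.

23 January 2020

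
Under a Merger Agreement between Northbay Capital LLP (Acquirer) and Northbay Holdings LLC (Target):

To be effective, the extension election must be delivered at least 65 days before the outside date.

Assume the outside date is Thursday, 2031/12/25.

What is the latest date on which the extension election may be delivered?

2031/10/21

Counting back 65 calendar days from 2031/12/25 gives 2031/10/21.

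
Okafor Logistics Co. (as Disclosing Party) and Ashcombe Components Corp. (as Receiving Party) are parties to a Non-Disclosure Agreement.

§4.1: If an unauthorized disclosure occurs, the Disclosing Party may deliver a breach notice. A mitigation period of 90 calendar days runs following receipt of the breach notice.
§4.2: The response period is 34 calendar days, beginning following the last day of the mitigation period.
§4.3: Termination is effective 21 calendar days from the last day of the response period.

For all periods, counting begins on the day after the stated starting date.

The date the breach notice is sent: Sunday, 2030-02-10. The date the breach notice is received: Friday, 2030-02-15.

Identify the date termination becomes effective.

The last day of the mitigation period: 2030-02-15 + 90 days = 2030-05-16.
The last day of the response period: 34 calendar days after 2030-05-16 is 2030-06-19.
The date termination becomes effective: 2030-06-19 + 21 days = 2030-07-10.

2030-07-10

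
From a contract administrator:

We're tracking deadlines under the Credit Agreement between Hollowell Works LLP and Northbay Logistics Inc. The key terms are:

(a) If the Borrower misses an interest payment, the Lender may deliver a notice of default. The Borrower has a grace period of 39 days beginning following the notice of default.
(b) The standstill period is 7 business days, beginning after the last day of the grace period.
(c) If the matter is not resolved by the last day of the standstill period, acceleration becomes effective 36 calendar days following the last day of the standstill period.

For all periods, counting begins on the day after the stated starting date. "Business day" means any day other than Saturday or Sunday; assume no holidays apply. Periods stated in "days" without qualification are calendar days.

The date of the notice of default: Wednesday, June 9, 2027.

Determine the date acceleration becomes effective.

Adding 39 calendar days to June 9, 2027 gives July 18, 2027, which is the last day of the grace period.
From Sunday, July 18, 2027, 7 business days (Jul 19, Jul 20, Jul 21, Jul 22, Jul 23, Jul 26, Jul 27, skipping weekends) brings us to Tuesday, July 27, 2027, which is the last day of the standstill period.
The date acceleration becomes effective: 36 calendar days after July 27, 2027 is September 1, 2027.

September 1, 2027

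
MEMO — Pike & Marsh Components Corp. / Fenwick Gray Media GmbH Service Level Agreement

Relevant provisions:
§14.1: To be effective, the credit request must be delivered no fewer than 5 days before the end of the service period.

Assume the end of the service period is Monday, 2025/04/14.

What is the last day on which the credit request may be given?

Counting back 5 calendar days from 2025/04/14 gives 2025/04/09.

2025/04/09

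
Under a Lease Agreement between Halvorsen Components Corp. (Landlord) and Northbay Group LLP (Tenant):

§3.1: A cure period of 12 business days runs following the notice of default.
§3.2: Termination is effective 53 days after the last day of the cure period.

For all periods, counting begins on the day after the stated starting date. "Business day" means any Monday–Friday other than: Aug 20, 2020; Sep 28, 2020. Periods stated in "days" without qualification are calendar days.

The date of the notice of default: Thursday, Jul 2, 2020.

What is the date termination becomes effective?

The last day of the cure period: 12 business days after Thursday, Jul 2, 2020, skipping weekends — Jul 3, Jul 6, Jul 7, Jul 8, …, Jul 16, Jul 17, Jul 20 — lands on Monday, Jul 20, 2020.
Adding 53 calendar days to Jul 20, 2020 gives Sep 11, 2020, which is the date termination becomes effective.

Sep 11, 2020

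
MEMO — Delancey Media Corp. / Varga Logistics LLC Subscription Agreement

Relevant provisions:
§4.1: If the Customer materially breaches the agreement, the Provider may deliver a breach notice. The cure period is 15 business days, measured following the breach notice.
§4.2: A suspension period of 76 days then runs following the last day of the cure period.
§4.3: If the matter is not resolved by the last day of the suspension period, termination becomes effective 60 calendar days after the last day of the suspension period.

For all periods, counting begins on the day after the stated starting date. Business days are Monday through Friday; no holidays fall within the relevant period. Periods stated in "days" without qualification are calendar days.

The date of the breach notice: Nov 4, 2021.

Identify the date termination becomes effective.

Apr 10, 2022

The last day of the cure period: 15 business days after Thursday, Nov 4, 2021, skipping weekends — Nov 5, Nov 8, Nov 9, Nov 10, …, Nov 23, Nov 24, Nov 25 — lands on Thursday, Nov 25, 2021.
The last day of the suspension period: Nov 25, 2021 + 76 days = Feb 9, 2022.
The date termination becomes effective: 60 calendar days after Feb 9, 2022 is Apr 10, 2022.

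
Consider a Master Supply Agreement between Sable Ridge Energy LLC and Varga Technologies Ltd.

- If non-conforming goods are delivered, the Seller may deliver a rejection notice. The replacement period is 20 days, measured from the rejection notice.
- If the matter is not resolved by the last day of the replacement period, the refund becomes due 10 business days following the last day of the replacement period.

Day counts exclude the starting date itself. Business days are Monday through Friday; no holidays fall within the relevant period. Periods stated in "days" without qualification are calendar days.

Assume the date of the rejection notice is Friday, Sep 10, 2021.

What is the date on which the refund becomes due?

The last day of the replacement period: Sep 10, 2021 + 20 days = Sep 30, 2021.
The date on which the refund becomes due: 10 business days after Thursday, Sep 30, 2021, skipping weekends — Oct 1, Oct 4, Oct 5, Oct 6, Oct 7, Oct 8, Oct 11, Oct 12, Oct 13, Oct 14 — lands on Thursday, Oct 14, 2021.

Oct 14, 2021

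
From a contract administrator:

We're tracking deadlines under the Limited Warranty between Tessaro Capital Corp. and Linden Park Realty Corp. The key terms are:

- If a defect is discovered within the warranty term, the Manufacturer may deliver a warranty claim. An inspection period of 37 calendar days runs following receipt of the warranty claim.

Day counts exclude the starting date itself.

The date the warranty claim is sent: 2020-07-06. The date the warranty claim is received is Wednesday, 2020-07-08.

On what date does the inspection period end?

The last day of the inspection period: 2020-07-08 + 37 days = 2020-08-14.

2020-08-14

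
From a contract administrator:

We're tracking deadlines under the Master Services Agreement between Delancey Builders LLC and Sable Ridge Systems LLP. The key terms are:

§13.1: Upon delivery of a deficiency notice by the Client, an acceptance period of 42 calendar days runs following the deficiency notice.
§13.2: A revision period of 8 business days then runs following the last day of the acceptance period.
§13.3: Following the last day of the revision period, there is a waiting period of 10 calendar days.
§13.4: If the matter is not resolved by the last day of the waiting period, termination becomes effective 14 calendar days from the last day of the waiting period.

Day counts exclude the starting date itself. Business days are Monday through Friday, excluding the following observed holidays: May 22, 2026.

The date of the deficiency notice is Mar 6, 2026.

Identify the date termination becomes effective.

May 23, 2026

The last day of the acceptance period: 42 calendar days after Mar 6, 2026 is Apr 17, 2026.
The last day of the revision period: 8 business days after Friday, Apr 17, 2026, skipping weekends — Apr 20, Apr 21, Apr 22, Apr 23, Apr 24, Apr 27, Apr 28, Apr 29 — lands on Wednesday, Apr 29, 2026.
Adding 10 calendar days to Apr 29, 2026 gives May 9, 2026, which is the last day of the waiting period.
The date termination becomes effective: May 9, 2026 + 14 days = May 23, 2026.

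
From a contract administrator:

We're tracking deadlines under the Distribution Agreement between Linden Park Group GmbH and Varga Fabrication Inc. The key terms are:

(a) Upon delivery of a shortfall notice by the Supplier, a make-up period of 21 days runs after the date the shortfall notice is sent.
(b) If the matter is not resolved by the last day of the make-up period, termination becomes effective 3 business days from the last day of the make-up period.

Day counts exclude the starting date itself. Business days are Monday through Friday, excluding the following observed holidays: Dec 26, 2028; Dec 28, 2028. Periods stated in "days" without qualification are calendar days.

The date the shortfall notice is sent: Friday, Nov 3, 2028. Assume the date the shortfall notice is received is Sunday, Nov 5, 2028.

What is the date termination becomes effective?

Nov 29, 2028

Adding 21 calendar days to Nov 3, 2028 gives Nov 24, 2028, which is the last day of the make-up period.
The date termination becomes effective: counting 3 business days from Friday, Nov 24, 2028 (Nov 27, Nov 28, Nov 29, skipping weekends) reaches Wednesday, Nov 29, 2028.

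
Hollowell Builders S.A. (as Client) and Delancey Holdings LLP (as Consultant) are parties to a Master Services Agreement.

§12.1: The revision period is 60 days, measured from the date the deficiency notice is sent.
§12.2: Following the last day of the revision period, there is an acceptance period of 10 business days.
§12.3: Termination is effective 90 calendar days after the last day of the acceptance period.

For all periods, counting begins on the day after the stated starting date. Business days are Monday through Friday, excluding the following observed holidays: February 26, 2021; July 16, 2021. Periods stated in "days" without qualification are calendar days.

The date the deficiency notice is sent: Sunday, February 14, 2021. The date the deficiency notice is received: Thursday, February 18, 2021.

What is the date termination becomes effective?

July 28, 2021

Adding 60 calendar days to February 14, 2021 gives April 15, 2021, which is the last day of the revision period.
From Thursday, April 15, 2021, 10 business days (Apr 16, Apr 19, Apr 20, Apr 21, Apr 22, Apr 23, Apr 26, Apr 27, Apr 28, Apr 29, skipping weekends) brings us to Thursday, April 29, 2021, which is the last day of the acceptance period.
The date termination becomes effective: 90 calendar days after April 29, 2021 is July 28, 2021.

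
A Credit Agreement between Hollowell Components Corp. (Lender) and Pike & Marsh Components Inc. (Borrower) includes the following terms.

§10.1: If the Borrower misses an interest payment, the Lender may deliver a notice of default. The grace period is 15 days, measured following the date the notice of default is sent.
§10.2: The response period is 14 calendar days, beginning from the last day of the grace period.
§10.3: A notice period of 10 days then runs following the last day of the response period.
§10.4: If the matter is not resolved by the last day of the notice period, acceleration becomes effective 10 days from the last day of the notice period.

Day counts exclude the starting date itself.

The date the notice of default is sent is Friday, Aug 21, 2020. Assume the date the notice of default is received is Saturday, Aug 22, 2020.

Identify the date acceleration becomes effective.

The last day of the grace period: 15 calendar days after Aug 21, 2020 is Sep 5, 2020.
The last day of the response period: 14 calendar days after Sep 5, 2020 is Sep 19, 2020.
Adding 10 calendar days to Sep 19, 2020 gives Sep 29, 2020, which is the last day of the notice period.
The date acceleration becomes effective: 10 calendar days after Sep 29, 2020 is Oct 9, 2020.

Oct 9, 2020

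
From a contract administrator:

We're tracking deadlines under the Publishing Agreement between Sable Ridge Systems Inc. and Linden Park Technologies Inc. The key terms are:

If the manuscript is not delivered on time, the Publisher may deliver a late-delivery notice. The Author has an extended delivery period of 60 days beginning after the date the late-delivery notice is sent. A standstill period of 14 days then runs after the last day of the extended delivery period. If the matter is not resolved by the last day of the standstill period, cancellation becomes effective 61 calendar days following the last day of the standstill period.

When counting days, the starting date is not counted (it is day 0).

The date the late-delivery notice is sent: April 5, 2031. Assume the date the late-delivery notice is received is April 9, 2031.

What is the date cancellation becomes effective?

August 18, 2031

The last day of the extended delivery period: April 5, 2031 + 60 days = June 4, 2031.
The last day of the standstill period: 14 calendar days after June 4, 2031 is June 18, 2031.
The date cancellation becomes effective: June 18, 2031 + 61 days = August 18, 2031.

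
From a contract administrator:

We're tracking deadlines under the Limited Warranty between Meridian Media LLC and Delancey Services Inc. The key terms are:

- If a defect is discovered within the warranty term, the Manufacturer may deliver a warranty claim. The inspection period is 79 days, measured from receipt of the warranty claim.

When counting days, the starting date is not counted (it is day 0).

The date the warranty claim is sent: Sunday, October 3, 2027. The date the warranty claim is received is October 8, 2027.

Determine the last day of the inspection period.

The last day of the inspection period: 79 calendar days after October 8, 2027 is December 26, 2027.

December 26, 2027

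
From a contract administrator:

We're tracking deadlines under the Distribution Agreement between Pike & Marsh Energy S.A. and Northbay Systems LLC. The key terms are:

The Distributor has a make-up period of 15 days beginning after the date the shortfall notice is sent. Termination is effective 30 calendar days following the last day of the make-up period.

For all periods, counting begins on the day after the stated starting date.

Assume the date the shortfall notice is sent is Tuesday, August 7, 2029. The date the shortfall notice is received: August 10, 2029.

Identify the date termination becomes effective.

The last day of the make-up period: 15 calendar days after August 7, 2029 is August 22, 2029.
The date termination becomes effective: August 22, 2029 + 30 days = September 21, 2029.

September 21, 2029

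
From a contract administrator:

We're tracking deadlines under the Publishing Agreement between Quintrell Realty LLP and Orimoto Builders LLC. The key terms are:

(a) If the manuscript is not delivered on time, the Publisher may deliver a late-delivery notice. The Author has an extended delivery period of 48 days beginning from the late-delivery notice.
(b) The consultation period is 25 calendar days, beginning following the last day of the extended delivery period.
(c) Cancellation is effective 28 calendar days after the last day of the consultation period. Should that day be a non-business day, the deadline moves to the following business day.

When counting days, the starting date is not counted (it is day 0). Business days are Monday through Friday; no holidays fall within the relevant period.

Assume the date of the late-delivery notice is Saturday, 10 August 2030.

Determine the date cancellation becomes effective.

The last day of the extended delivery period: 48 calendar days after 10 August 2030 is 27 September 2030.
The last day of the consultation period: 25 calendar days after 27 September 2030 is 22 October 2030.
The date cancellation becomes effective: 22 October 2030 + 28 days = 19 November 2030. 19 November 2030 is a Tuesday, so no roll-forward applies.

19 November 2030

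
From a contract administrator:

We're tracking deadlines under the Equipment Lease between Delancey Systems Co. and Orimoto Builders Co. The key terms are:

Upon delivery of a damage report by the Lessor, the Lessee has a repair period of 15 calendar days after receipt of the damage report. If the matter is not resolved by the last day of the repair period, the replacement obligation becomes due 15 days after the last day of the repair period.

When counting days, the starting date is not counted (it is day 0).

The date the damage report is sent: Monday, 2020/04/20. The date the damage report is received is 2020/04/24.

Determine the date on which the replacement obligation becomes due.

Adding 15 calendar days to 2020/04/24 gives 2020/05/09, which is the last day of the repair period.
Adding 15 calendar days to 2020/05/09 gives 2020/05/24, which is the date on which the replacement obligation becomes due.

2020/05/24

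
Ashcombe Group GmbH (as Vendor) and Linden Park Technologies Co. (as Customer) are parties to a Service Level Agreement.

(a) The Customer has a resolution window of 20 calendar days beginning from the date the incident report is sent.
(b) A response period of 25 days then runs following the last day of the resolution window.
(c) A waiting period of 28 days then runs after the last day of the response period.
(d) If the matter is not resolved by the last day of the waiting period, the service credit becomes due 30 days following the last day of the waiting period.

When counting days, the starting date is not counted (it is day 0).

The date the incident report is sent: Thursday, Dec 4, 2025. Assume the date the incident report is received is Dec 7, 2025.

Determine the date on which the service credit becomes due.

Mar 17, 2026

Adding 20 calendar days to Dec 4, 2025 gives Dec 24, 2025, which is the last day of the resolution window.
The last day of the response period: 25 calendar days after Dec 24, 2025 is Jan 18, 2026.
The last day of the waiting period: Jan 18, 2026 + 28 days = Feb 15, 2026.
The date on which the service credit becomes due: Feb 15, 2026 + 30 days = Mar 17, 2026.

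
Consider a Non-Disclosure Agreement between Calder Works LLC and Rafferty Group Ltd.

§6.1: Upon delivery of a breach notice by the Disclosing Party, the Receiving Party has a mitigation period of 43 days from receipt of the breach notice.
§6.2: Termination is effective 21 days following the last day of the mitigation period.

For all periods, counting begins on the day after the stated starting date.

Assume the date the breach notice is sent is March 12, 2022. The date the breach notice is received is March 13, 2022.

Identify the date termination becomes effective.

The last day of the mitigation period: March 13, 2022 + 43 days = April 25, 2022.
The date termination becomes effective: April 25, 2022 + 21 days = May 16, 2022.

May 16, 2022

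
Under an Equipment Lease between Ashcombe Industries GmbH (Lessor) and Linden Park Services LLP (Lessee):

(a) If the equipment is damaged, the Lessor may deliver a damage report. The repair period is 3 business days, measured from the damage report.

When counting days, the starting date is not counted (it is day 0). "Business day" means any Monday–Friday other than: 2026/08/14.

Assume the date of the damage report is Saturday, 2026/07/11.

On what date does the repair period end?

The last day of the repair period: 3 business days after Saturday, 2026/07/11, skipping weekends — Jul 13, Jul 14, Jul 15 — lands on Wednesday, 2026/07/15.

2026/07/15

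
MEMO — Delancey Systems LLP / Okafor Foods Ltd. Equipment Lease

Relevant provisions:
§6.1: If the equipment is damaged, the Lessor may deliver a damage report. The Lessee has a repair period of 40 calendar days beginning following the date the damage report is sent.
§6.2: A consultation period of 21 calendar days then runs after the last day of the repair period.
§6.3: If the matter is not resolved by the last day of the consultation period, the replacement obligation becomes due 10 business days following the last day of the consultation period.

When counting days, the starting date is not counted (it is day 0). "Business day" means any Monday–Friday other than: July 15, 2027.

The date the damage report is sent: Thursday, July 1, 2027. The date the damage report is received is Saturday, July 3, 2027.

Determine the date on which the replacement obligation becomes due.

The last day of the repair period: July 1, 2027 + 40 days = August 10, 2027.
The last day of the consultation period: August 10, 2027 + 21 days = August 31, 2027.
The date on which the replacement obligation becomes due: counting 10 business days from Tuesday, August 31, 2027 (Sep 1, Sep 2, Sep 3, Sep 6, Sep 7, Sep 8, Sep 9, Sep 10, Sep 13, Sep 14, skipping weekends) reaches Tuesday, September 14, 2027.

September 14, 2027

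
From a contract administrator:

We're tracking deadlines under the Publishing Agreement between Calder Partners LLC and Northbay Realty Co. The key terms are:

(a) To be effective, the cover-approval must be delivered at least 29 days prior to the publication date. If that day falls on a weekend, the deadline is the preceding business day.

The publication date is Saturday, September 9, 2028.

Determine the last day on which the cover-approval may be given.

August 11, 2028

September 9, 2028 minus 29 days is August 11, 2028. That is a Friday, so no adjustment is needed.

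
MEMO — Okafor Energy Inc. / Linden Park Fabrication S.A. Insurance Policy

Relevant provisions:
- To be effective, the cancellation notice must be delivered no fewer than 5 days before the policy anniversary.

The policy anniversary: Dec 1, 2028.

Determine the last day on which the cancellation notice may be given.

Nov 26, 2028

Dec 1, 2028 minus 5 days is Nov 26, 2028.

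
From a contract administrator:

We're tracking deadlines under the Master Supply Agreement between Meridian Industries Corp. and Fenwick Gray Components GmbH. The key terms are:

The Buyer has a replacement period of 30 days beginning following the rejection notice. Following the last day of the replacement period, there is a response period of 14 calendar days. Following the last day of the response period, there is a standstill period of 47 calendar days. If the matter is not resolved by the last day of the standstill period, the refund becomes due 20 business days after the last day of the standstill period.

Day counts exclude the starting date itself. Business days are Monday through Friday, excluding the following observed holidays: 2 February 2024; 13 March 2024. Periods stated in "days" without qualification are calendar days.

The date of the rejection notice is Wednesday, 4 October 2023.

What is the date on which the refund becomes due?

Adding 30 calendar days to 4 October 2023 gives 3 November 2023, which is the last day of the replacement period.
The last day of the response period: 3 November 2023 + 14 days = 17 November 2023.
The last day of the standstill period: 17 November 2023 + 47 days = 3 January 2024.
The date on which the refund becomes due: counting 20 business days from Wednesday, 3 January 2024 (Jan 4, Jan 5, Jan 8, Jan 9, …, Jan 29, Jan 30, Jan 31, skipping weekends) reaches Wednesday, 31 January 2024.

31 January 2024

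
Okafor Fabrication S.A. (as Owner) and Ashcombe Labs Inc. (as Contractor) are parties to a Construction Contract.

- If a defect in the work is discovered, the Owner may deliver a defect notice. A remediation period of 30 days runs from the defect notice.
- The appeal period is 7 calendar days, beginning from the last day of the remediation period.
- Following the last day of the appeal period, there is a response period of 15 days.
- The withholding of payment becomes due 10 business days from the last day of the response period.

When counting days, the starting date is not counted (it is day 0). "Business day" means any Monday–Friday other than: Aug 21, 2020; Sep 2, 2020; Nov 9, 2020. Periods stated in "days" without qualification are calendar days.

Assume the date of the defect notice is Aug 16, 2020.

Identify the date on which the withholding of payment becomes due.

The last day of the remediation period: Aug 16, 2020 + 30 days = Sep 15, 2020.
The last day of the appeal period: Sep 15, 2020 + 7 days = Sep 22, 2020.
The last day of the response period: Sep 22, 2020 + 15 days = Oct 7, 2020.
The date on which the withholding of payment becomes due: 10 business days after Wednesday, Oct 7, 2020, skipping weekends — Oct 8, Oct 9, Oct 12, Oct 13, Oct 14, Oct 15, Oct 16, Oct 19, Oct 20, Oct 21 — lands on Wednesday, Oct 21, 2020.

Oct 21, 2020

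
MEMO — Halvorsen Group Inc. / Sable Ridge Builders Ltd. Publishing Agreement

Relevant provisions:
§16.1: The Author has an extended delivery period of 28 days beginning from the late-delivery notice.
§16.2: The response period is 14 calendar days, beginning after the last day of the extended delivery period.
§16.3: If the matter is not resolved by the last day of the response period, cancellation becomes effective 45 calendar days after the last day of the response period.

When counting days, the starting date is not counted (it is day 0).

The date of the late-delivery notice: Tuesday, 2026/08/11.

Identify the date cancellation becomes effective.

2026/11/06

The last day of the extended delivery period: 28 calendar days after 2026/08/11 is 2026/09/08.
The last day of the response period: 2026/09/08 + 14 days = 2026/09/22.
The date cancellation becomes effective: 2026/09/22 + 45 days = 2026/11/06.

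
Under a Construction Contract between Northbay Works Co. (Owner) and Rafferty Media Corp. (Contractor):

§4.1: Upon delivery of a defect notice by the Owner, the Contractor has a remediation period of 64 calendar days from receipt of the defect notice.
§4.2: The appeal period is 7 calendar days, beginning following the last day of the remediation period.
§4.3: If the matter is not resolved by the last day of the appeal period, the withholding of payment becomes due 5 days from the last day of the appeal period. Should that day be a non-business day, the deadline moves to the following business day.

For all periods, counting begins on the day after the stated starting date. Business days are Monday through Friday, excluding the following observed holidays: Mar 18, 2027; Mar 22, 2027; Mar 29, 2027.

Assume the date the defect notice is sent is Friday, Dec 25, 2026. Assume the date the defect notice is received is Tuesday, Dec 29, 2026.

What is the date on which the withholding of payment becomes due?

Mar 15, 2027

The last day of the remediation period: 64 calendar days after Dec 29, 2026 is Mar 3, 2027.
Adding 7 calendar days to Mar 3, 2027 gives Mar 10, 2027, which is the last day of the appeal period.
The date on which the withholding of payment becomes due: Mar 10, 2027 + 5 days = Mar 15, 2027. Mar 15, 2027 is a Monday and is not a listed holiday, so no roll-forward applies.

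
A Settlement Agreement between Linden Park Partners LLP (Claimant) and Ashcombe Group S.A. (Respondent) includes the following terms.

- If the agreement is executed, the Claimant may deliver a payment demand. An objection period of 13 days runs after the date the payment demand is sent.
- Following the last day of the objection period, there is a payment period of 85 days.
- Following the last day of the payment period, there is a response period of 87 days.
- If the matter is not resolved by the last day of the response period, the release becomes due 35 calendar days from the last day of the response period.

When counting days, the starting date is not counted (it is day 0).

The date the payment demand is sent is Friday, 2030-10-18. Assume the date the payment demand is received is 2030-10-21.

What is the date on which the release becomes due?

2031-05-26

The last day of the objection period: 2030-10-18 + 13 days = 2030-10-31.
The last day of the payment period: 85 calendar days after 2030-10-31 is 2031-01-24.
Adding 87 calendar days to 2031-01-24 gives 2031-04-21, which is the last day of the response period.
Adding 35 calendar days to 2031-04-21 gives 2031-05-26, which is the date on which the release becomes due.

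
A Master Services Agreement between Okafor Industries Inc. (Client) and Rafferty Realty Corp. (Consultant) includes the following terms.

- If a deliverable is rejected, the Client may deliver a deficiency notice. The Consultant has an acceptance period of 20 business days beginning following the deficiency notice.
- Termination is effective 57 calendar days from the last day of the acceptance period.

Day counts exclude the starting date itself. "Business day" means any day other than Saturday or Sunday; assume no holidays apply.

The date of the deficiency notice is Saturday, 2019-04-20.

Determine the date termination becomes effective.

The last day of the acceptance period: 20 business days after Saturday, 2019-04-20, skipping weekends — Apr 22, Apr 23, Apr 24, Apr 25, …, May 15, May 16, May 17 — lands on Friday, 2019-05-17.
The date termination becomes effective: 2019-05-17 + 57 days = 2019-07-13.

2019-07-13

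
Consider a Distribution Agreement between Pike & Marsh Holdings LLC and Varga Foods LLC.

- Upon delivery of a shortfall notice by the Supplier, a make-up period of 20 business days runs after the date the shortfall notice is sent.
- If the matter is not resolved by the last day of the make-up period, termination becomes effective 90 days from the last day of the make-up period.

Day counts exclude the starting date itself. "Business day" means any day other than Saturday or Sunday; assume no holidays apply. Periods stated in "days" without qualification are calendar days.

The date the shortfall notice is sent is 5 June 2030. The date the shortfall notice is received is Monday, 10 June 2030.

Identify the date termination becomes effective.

The last day of the make-up period: counting 20 business days from Wednesday, 5 June 2030 (Jun 6, Jun 7, Jun 10, Jun 11, …, Jul 1, Jul 2, Jul 3, skipping weekends) reaches Wednesday, 3 July 2030.
The date termination becomes effective: 3 July 2030 + 90 days = 1 October 2030.

1 October 2030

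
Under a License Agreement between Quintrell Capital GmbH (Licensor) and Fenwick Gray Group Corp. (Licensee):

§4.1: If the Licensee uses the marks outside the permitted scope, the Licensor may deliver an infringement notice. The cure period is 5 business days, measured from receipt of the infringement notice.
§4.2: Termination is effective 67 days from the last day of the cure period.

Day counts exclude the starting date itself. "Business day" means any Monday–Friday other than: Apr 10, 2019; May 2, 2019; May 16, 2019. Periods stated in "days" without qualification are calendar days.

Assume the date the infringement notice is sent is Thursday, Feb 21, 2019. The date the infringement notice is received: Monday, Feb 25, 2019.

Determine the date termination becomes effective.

From Monday, Feb 25, 2019, 5 business days (Feb 26, Feb 27, Feb 28, Mar 1, Mar 4, skipping weekends) brings us to Monday, Mar 4, 2019, which is the last day of the cure period.
Adding 67 calendar days to Mar 4, 2019 gives May 10, 2019, which is the date termination becomes effective.

May 10, 2019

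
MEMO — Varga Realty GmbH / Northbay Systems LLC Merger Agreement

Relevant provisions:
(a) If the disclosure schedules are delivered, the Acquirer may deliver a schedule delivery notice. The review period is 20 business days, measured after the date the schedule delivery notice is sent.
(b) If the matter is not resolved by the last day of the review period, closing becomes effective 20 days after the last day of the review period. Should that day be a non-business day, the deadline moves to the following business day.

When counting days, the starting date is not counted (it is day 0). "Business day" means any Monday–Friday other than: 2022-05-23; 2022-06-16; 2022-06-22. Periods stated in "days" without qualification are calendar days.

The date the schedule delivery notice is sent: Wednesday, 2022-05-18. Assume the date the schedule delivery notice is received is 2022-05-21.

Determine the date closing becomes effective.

2022-07-07

From Wednesday, 2022-05-18, 20 business days (May 19, May 20, May 24, May 25, …, Jun 14, Jun 15, Jun 17, skipping weekends and the listed holidays on May 23, Jun 16) brings us to Friday, 2022-06-17, which is the last day of the review period.
Adding 20 calendar days to 2022-06-17 gives 2022-07-07, which is the date closing becomes effective. 2022-07-07 is a Thursday and is not a listed holiday, so no roll-forward applies.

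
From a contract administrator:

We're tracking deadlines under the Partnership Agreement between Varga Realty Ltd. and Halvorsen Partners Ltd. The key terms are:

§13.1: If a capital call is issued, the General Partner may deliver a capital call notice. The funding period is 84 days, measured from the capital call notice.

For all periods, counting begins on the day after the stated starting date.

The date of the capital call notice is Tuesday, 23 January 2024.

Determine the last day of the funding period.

The last day of the funding period: 84 calendar days after 23 January 2024 is 16 April 2024.

16 April 2024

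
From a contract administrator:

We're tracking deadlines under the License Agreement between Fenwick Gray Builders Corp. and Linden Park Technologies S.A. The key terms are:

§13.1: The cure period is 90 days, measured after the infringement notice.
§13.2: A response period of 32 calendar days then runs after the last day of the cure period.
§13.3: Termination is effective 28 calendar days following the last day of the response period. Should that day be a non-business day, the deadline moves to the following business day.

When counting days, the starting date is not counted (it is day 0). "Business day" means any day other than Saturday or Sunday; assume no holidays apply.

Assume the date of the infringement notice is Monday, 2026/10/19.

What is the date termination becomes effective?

Adding 90 calendar days to 2026/10/19 gives 2027/01/17, which is the last day of the cure period.
Adding 32 calendar days to 2027/01/17 gives 2027/02/18, which is the last day of the response period.
The date termination becomes effective: 2027/02/18 + 28 days = 2027/03/18. 2027/03/18 is a Thursday, so no roll-forward applies.

2027/03/18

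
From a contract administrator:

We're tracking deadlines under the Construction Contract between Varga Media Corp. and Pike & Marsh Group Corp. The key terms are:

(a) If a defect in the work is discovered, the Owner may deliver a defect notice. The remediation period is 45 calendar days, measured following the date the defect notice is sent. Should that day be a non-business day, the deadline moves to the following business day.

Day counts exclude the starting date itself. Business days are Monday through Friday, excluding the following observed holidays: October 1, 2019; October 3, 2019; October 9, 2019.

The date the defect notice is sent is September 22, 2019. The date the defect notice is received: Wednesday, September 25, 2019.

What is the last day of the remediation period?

November 6, 2019

The last day of the remediation period: September 22, 2019 + 45 days = November 6, 2019. November 6, 2019 is a Wednesday and is not a listed holiday, so no roll-forward applies.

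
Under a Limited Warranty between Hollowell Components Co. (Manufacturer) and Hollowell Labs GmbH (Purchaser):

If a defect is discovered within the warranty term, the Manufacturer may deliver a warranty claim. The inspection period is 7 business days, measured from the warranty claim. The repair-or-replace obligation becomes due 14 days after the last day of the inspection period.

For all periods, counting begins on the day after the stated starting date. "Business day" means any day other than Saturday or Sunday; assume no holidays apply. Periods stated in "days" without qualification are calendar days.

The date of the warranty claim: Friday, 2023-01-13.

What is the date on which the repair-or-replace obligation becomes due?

2023-02-07

The last day of the inspection period: 7 business days after Friday, 2023-01-13, skipping weekends — Jan 16, Jan 17, Jan 18, Jan 19, Jan 20, Jan 23, Jan 24 — lands on Tuesday, 2023-01-24.
Adding 14 calendar days to 2023-01-24 gives 2023-02-07, which is the date on which the repair-or-replace obligation becomes due.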